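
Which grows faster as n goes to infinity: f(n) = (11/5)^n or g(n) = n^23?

f(n) = (11/5)^n grows faster: (11/5)^n is exponential with base 11/5 > 1, dominating every polynomial.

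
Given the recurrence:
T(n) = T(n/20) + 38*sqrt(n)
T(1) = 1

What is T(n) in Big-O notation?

Each level contributes sqrt(n/20^k). Geometric series with ratio 1/sqrt(20) < 1 sums to O(sqrt(n)).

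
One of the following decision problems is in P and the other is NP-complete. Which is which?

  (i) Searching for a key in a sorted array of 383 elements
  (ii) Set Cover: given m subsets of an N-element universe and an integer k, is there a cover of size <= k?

(i) is P: binary search runs in O(log n).
(ii) is NP-complete: one of Karp's 21 NP-complete problems (with k part of the input).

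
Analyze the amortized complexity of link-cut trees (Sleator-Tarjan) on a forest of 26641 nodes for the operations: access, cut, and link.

Link-cut trees represent the forest using splay trees over preferred paths. With potential Phi = sum over nodes of log(size of virtual subtree), each access on 26641 nodes is O(log 26641) = O(log n) amortized by the splay-tree access lemma. Cut and link are O(1) plus one access.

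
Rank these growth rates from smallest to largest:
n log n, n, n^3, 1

Ordered by growth rate: 1 < n < n log n < n^3.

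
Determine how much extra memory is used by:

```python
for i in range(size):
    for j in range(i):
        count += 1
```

Space complexity: O(1).
Only a constant amount of auxiliary storage is used; nothing grows with n.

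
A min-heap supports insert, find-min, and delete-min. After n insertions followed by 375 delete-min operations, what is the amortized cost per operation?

Insert takes O(log n) worst case. Delete-min takes O(log n). Over a sequence of n inserts and 375 delete-mins, total cost is O((n + 375) log n). Amortized per operation: O(log n).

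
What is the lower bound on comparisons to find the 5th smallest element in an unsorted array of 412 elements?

Finding the 5th smallest of 412 elements requires Omega(n) comparisons. Every element must participate in at least one comparison; otherwise it could be the 5th smallest.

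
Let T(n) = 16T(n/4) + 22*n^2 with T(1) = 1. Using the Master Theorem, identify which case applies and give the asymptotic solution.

a=16, b=4, f(n)=22*n^2.
log_4(16) = 2, so n^(log_b(a)) = n^2.
f(n) = Theta(n^2), so Case 2 applies.
T(n) = Theta(n^2 log n).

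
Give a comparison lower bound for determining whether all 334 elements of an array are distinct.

In the algebraic decision-tree model, the YES region for element distinctness on 334 elements has 334! connected components (one per ordering). Ben-Or's theorem then gives a lower bound of Omega(log(n!)) = Omega(n log n).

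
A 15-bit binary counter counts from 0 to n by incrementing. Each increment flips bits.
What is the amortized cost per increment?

Bit i flips every 2^i increments. Total flips over n increments: sum_{i=0}^{15} n/2^i < 2n. Amortized cost: 2n/n = O(1).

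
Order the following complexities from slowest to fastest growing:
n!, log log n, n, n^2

Ordered by growth rate: log log n < n < n^2 < n!.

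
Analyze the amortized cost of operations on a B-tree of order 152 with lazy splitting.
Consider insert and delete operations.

In a B-tree of order 152, a node splits when it has 152 keys. With lazy splitting, we use potential Phi = number of full nodes + number of near-empty nodes. Each split costs O(1) but reduces potential. Between splits, at least 76 insertions must occur in that node. Amortized structural cost is O(1) per operation, plus O(log_152 n) traversal.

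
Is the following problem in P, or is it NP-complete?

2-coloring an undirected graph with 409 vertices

This problem is in P: 2-coloring is bipartiteness testing via BFS, O(V+E).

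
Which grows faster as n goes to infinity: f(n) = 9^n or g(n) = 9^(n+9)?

f(n) = 9^n and g(n) = 9^(n+9) are Theta of each other: 9^(n+9) = 9^9 * 9^n = Theta(9^n).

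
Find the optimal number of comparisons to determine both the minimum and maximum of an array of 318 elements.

Naive approach: 634 comparisons (317 for max + 317 for min).
Optimal: Compare elements in pairs first (floor(n/2) = 159 comparisons), then find max among winners and min among losers (158 comparisons each).
Total: ceil(3n/2) - 2 = 475 comparisons. An adversary argument shows this is also a lower bound.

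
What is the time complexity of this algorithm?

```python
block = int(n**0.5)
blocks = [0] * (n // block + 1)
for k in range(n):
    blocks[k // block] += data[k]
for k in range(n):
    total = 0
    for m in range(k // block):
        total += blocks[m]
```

Time complexity: O(n * sqrt(n)).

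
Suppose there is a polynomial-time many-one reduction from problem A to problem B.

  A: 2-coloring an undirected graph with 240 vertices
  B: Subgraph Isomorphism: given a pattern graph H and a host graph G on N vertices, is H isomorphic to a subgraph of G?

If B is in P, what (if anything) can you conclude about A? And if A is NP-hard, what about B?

A poly-time reduction A <=_p B means any A-instance can be transformed to a B-instance in poly time.
If B is in P: compose the reduction with B's poly-time algorithm to solve A in poly time, so A is in P.
If A is NP-hard: every NP problem reduces to A, which reduces to B; composing reductions, every NP problem reduces to B, so B is NP-hard.
(Here in fact A is P and B is NP-complete.)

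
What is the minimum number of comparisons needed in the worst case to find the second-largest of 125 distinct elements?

Lower bound: finding the max needs 125-1 comparisons. By the adversary weight-doubling argument, the max must personally win >= ceil(log_2(125)) = 7 comparisons; the 2nd-largest is among those 7 losers, needing 7-1 more comparisons. Total >= 125-1 + 7-1 = 130. A balanced knockout tournament achieves this.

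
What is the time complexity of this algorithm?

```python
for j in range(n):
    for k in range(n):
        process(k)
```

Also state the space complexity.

Time complexity: O(n^2).
Space complexity: O(1).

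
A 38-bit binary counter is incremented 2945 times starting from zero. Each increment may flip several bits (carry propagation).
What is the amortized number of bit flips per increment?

Bit i flips on every 2^i-th increment, so over 2945 increments bit i flips floor(2945/2^i) times. Summing over i: total flips < 2 * 2945. Amortized: < 2 = O(1) per increment.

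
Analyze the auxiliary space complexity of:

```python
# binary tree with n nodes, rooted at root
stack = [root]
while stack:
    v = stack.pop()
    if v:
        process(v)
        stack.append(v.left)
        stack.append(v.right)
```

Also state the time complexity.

Space complexity: O(n).
Auxiliary storage grows linearly with the input size n in the worst case.
Time complexity: O(n).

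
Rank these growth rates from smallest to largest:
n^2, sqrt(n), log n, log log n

Ordered by growth rate: log log n < log n < sqrt(n) < n^2.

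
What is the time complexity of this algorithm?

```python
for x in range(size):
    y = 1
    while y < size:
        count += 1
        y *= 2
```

Time complexity: O(n log n).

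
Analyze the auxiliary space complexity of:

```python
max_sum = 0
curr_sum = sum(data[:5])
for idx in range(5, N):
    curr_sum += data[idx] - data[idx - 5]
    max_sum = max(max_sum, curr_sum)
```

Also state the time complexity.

Space complexity: O(1).
Only a constant amount of auxiliary storage is used; nothing grows with n.
Time complexity: O(n).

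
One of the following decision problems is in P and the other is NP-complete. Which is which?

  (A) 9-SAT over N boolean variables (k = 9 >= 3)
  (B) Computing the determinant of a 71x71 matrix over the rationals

(A) is NP-complete: 3-SAT is NP-complete (Cook-Levin); k-SAT for k>=3 reduces from 3-SAT.
(B) is P: Gaussian elimination runs in O(n^3).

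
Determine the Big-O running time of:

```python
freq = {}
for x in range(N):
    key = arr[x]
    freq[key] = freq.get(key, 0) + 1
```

Time complexity: O(n).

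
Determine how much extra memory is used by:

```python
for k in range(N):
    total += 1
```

Space complexity: O(1).
Only a constant amount of auxiliary storage is used; nothing grows with n.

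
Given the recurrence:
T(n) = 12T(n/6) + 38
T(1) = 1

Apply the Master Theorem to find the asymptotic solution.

a=12, b=6, f(n)=38. log_6(12) = 1.387. Case 1 of Master Theorem: T(n) = O(n^1.387).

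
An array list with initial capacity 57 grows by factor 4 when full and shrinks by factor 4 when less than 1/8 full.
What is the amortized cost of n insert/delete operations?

Using potential function Phi = |4*size - capacity|. Resizing costs are offset by potential release. Amortized O(1) per operation.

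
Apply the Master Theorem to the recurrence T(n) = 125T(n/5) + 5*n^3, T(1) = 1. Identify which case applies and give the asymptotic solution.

a=125, b=5, f(n)=5*n^3.
log_5(125) = 3, so n^(log_b(a)) = n^3.
f(n) = Theta(n^3), so Case 2 applies.
T(n) = Theta(n^3 log n).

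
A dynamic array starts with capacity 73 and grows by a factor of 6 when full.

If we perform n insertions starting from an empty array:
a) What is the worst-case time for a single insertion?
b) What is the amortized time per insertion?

(a) Worst-case single insertion: O(n) -- when the array is full at capacity c, the resize copies all c elements, and c can be Theta(n).
(b) Resizes happen at sizes 73, 438, 2628, ... Total copy cost for n insertions: 73 + 438 + ... = O(n) (geometric series with ratio 1/6). Amortized cost per insertion: O(n)/n = O(1).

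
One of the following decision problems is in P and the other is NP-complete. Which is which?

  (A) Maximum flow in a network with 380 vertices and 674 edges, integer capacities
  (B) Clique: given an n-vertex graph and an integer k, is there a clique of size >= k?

(A) is P: Edmonds-Karp / push-relabel run in polynomial time.
(B) is NP-complete: complement of Independent Set / Vertex Cover (with k part of the input).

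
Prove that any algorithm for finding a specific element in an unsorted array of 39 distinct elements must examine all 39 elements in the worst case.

Adversary argument: if the algorithm examines fewer than 39 elements, the adversary places the target in an unexamined position. The algorithm cannot distinguish 'not present' from 'in unexamined position'.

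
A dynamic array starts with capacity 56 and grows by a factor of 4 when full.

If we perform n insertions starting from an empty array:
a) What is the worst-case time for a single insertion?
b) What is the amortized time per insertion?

(a) Worst-case single insertion: O(n) -- when the array is full at capacity c, the resize copies all c elements, and c can be Theta(n).
(b) Resizes happen at sizes 56, 224, 896, ... Total copy cost for n insertions: 56 + 224 + ... = O(n) (geometric series with ratio 1/4). Amortized cost per insertion: O(n)/n = O(1).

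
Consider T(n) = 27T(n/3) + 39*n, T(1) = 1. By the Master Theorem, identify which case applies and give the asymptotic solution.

a=27, b=3, f(n)=39*n.
log_3(27) = 3 > 1.
Since f(n) = O(n^1) is polynomially smaller than n^3, Case 1 applies.
T(n) = Theta(n^3).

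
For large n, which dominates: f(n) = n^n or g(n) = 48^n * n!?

g(n) = 48^n * n! grows faster: by Stirling n! ~ sqrt(2 pi n)(n/e)^n, so 48^n n! / n^n ~ (48/e)^n sqrt(2 pi n) -> infinity since 48/e > 1.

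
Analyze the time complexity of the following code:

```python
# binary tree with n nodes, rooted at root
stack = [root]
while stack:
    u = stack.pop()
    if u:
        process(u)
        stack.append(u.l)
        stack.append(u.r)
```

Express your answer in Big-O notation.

Time complexity: O(n).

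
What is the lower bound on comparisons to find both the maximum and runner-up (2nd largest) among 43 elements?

Lower bound: finding the max needs 43-1 comparisons. By an adversary weight-doubling argument, the maximum element must personally win at least ceil(log_2(43)) = 6 comparisons in any correct algorithm. The 2nd largest is among those 6 direct losers, and distinguishing it requires 6-1 more comparisons. Total >= 43-1 + 6-1 = 47. A balanced tournament achieves this bound exactly.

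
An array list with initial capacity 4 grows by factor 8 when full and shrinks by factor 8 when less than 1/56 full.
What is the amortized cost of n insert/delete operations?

Using potential function Phi = |8*size - capacity|. Resizing costs are offset by potential release. Amortized O(1) per operation.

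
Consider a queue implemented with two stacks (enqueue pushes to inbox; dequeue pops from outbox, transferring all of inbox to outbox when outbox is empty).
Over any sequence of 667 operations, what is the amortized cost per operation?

Each element is pushed to inbox once, popped once, pushed to outbox once, and popped once: 4 unit operations over its lifetime. Over 667 operations the total work is O(667). Amortized O(1) per enqueue/dequeue.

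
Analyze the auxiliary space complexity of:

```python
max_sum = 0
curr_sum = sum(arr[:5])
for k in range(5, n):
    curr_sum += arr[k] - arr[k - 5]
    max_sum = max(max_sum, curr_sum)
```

Space complexity: O(1).
Only a constant amount of auxiliary storage is used; nothing grows with n.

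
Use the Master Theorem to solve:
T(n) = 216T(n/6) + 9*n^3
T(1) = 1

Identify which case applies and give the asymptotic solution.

a=216, b=6, f(n)=9*n^3.
log_6(216) = 3, so n^(log_b(a)) = n^3.
f(n) = Theta(n^3), so Case 2 applies.
T(n) = Theta(n^3 log n).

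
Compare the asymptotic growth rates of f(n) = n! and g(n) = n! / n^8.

f(n) = n! grows faster: the ratio n!/(n!/n^8) = n^8 -> infinity.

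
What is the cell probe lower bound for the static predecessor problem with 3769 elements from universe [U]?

The Patrascu-Thorup lower bound shows any data structure on n = 3769 elements using O(n * polylog(n)) space requires Omega(log log U) query time. van Emde Boas trees achieve O(log log U) with O(U) space.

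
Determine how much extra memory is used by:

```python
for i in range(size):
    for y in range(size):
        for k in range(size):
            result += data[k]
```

Space complexity: O(1).
Only a constant amount of auxiliary storage is used; nothing grows with n.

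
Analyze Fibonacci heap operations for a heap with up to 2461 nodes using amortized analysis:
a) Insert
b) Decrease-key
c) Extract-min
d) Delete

Fibonacci heaps use lazy consolidation. Potential function Phi = t + 2m (t = number of trees, m = marked nodes).
- Insert: O(1) actual, Delta Phi = +1 (one new tree) => O(1) amortized.
- Decrease-key: with c cascading cuts, actual cost is O(c); Delta Phi <= c - 2(c-1) + 2 = 4 - c (c new trees; >= c-1 marks cleared; <= 1 new mark). Amortized O(c) + (4 - c) = O(1).
- Extract-min: O(D(n) + t) actual; consolidation drops t to <= D(n)+1, so Delta Phi pays for the t term. D(n) = O(log n) for n = 2461 => O(log n) amortized.
- Delete: decrease-key to -inf then extract-min = O(log n).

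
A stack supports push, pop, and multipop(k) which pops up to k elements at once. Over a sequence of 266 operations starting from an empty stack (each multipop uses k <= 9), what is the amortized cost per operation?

Each element is pushed exactly once and popped at most once (whether by pop or as part of a multipop). So the total number of individual pops over the whole sequence is at most the number of pushes, which is at most 266. Total work <= 2 * 266, hence O(1) amortized per operation.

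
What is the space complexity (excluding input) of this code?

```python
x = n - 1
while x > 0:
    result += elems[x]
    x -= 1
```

Space complexity: O(1).
Only a constant amount of auxiliary storage is used; nothing grows with n.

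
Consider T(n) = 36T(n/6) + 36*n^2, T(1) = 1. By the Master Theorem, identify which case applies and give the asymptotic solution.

a=36, b=6, f(n)=36*n^2.
log_6(36) = 2, so n^(log_b(a)) = n^2.
f(n) = Theta(n^2), so Case 2 applies.
T(n) = Theta(n^2 log n).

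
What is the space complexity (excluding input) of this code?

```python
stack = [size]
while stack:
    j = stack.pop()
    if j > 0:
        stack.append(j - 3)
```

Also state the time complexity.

Space complexity: O(1).
Only a constant amount of auxiliary storage is used; nothing grows with n.
Time complexity: O(n).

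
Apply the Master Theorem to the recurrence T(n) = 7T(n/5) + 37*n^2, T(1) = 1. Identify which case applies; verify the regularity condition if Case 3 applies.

a=7, b=5, f(n)=37*n^2.
log_5(7) = 1.209 < 2.
f(n) = Omega(n^(1.209+epsilon)) for some epsilon > 0, so Case 3 is the candidate.
Regularity: a*f(n/b) = 7*37*(n/5)^2 = (7/25)*37*n^2 <= c*f(n) with c = 7/25 < 1. Satisfied.
Case 3: T(n) = Theta(n^2).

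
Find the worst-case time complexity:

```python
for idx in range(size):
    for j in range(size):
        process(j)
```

Time complexity: O(n^2).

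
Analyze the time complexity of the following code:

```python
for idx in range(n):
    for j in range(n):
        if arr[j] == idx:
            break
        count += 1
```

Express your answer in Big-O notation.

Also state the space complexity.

Time complexity: O(n^2).
Space complexity: O(1).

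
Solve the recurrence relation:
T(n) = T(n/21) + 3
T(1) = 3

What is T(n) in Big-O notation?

Each step divides n by 21 and adds 3. After log_21(n) steps, T(n) = O(log n).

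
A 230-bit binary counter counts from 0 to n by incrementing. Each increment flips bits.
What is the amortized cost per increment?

Bit i flips every 2^i increments. Total flips over n increments: sum_{i=0}^{230} n/2^i < 2n. Amortized cost: 2n/n = O(1).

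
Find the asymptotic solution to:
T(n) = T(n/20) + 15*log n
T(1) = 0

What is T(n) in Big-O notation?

Each of the log_20(n) levels adds O(log n). T(n) = O(log^2 n).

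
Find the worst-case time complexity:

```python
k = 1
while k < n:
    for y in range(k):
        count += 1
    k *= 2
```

Time complexity: O(n).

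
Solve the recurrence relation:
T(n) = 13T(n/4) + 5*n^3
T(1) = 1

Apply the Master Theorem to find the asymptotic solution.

a=13, b=4, f(n)=5*n^3. log_4(13) = 1.85 < 3. Case 3: T(n) = O(n^3).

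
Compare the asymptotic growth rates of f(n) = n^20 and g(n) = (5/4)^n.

g(n) = (5/4)^n grows faster: (5/4)^n is exponential with base 5/4 > 1, dominating every polynomial.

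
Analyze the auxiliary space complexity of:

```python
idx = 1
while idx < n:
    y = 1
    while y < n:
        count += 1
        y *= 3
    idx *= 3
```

Space complexity: O(1).
Only a constant amount of auxiliary storage is used; nothing grows with n.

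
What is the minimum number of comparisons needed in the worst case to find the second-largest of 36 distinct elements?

Lower bound: finding the max needs 36-1 comparisons. By the adversary weight-doubling argument, the max must personally win >= ceil(log_2(36)) = 6 comparisons; the 2nd-largest is among those 6 losers, needing 6-1 more comparisons. Total >= 36-1 + 6-1 = 40. A balanced knockout tournament achieves this.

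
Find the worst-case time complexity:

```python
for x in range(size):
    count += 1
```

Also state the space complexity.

Time complexity: O(n).
Space complexity: O(1).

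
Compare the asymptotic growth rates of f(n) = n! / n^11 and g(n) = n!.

g(n) = n! grows faster: the ratio n!/(n!/n^11) = n^11 -> infinity.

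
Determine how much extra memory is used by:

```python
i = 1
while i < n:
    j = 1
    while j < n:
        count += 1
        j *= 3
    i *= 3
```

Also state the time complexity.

Space complexity: O(1).
Only a constant amount of auxiliary storage is used; nothing grows with n.
Time complexity: O(log^2 n).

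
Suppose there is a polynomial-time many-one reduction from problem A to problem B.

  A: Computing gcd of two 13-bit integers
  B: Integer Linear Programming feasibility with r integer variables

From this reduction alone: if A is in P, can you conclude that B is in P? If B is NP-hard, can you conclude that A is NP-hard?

A poly-time reduction A <=_p B transfers tractability DOWN (B easy => A easy) and hardness UP (A hard => B hard), not the reverse.
From A in P, the reduction alone does NOT give B in P: any problem in P trivially reduces to SAT, yet SAT is not known to be in P.
From B NP-hard, the reduction alone does NOT give A NP-hard: again, easy problems reduce to hard ones.
(Here in fact A is P and B is NP-complete.)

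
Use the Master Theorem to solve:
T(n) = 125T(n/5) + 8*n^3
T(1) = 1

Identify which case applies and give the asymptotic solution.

a=125, b=5, f(n)=8*n^3.
log_5(125) = 3, so n^(log_b(a)) = n^3.
f(n) = Theta(n^3), so Case 2 applies.
T(n) = Theta(n^3 log n).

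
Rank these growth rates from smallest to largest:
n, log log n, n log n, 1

Ordered by growth rate: 1 < log log n < n < n log n.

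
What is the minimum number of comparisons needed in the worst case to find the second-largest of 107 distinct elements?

Lower bound: finding the max needs 107-1 comparisons. By the adversary weight-doubling argument, the max must personally win >= ceil(log_2(107)) = 7 comparisons; the 2nd-largest is among those 7 losers, needing 7-1 more comparisons. Total >= 107-1 + 7-1 = 112. A balanced knockout tournament achieves this.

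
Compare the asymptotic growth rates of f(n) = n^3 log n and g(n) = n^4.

g(n) = n^4 grows faster: n^4 / (n^3 log n) = n/log n -> infinity.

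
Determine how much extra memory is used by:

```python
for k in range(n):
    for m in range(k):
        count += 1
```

Space complexity: O(1).
Only a constant amount of auxiliary storage is used; nothing grows with n.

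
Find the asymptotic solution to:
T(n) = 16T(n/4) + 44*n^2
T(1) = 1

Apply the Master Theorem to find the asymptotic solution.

a=16, b=4, f(n)=44*n^2. log_4(16) = 2. Case 2: T(n) = O(n^2 log n).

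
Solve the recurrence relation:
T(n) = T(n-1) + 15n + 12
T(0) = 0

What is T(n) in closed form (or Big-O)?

Dominant term in sum is 15*sum(i, i=1..n) = 15*n*(n+1)/2 = O(n^2).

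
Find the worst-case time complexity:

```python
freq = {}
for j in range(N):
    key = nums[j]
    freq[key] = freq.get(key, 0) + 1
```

Time complexity: O(n).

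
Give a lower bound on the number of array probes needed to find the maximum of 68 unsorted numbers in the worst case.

Adversary: any unprobed cell could hold a value larger than everything seen so far. If fewer than 68 cells are probed, the adversary places the max in an unprobed cell. So all 68 cells must be examined; together with 68-1 comparisons this is tight.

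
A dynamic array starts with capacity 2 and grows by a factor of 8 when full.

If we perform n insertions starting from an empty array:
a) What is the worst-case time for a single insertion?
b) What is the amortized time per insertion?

(a) Worst-case single insertion: O(n) -- when the array is full at capacity c, the resize copies all c elements, and c can be Theta(n).
(b) Resizes happen at sizes 2, 16, 128, ... Total copy cost for n insertions: 2 + 16 + ... = O(n) (geometric series with ratio 1/8). Amortized cost per insertion: O(n)/n = O(1).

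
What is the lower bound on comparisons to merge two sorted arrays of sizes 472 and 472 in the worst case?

Adversary: with |472 - 472| <= 1 the inputs can be fully interleaved so that every adjacent pair in the merged output comes from different arrays. Then each of the 943 adjacent pairs must be directly compared, or the algorithm cannot determine their relative order. Standard merge meets this bound.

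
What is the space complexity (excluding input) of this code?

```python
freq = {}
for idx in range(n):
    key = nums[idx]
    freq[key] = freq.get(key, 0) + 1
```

Space complexity: O(n).
Auxiliary storage grows linearly with the input size n in the worst case.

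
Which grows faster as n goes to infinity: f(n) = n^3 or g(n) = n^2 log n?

f(n) = n^3 grows faster: n^3 / (n^2 log n) = n/log n -> infinity.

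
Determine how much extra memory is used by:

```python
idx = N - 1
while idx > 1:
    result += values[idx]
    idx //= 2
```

Space complexity: O(1).
Only a constant amount of auxiliary storage is used; nothing grows with n.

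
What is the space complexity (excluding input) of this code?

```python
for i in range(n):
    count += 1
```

Space complexity: O(1).
Only a constant amount of auxiliary storage is used; nothing grows with n.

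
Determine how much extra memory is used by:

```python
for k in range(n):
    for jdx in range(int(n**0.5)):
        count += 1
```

Space complexity: O(1).
Only a constant amount of auxiliary storage is used; nothing grows with n.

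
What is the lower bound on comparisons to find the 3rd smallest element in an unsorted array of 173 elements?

Finding the 3rd smallest of 173 elements requires Omega(n) comparisons. Every element must participate in at least one comparison; otherwise it could be the 3rd smallest.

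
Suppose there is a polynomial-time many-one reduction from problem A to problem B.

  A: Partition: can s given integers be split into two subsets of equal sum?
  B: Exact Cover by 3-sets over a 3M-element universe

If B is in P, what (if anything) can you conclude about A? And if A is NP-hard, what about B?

A poly-time reduction A <=_p B means any A-instance can be transformed to a B-instance in poly time.
If B is in P: compose the reduction with B's poly-time algorithm to solve A in poly time, so A is in P.
If A is NP-hard: every NP problem reduces to A, which reduces to B; composing reductions, every NP problem reduces to B, so B is NP-hard.
(Here in fact A is NP-complete and B is NP-complete.)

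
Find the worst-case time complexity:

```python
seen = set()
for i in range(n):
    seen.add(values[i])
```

Time complexity: O(n).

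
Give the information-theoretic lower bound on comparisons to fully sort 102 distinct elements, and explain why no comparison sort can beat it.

A comparison sort is a binary decision tree whose leaves are the 102! = 961446671503512660926865558697259548455355905059659464369444714048531715130254590603314961882364451384985595980362059157503710042865532928000000000000000000000000 possible output permutations. A binary tree with L leaves has height >= ceil(log_2(L)). So any comparison sort needs >= ceil(log_2(102!)) = 539 comparisons in the worst case.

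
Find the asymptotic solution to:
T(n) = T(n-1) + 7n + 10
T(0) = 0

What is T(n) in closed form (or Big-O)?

Dominant term in sum is 7*sum(i, i=1..n) = 7*n*(n+1)/2 = O(n^2).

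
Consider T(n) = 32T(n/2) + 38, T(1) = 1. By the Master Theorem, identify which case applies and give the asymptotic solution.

a=32, b=2, f(n)=38.
log_2(32) = 5 > 0.
Since f(n) = O(n^0) is polynomially smaller than n^5, Case 1 applies.
T(n) = Theta(n^5).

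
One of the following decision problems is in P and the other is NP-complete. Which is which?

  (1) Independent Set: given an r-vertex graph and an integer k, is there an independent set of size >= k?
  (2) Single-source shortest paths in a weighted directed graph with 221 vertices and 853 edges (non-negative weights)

(1) is NP-complete: complement of Clique (with k part of the input).
(2) is P: Dijkstra's algorithm runs in O((V+E) log V).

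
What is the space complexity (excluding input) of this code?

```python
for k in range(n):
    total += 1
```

Space complexity: O(1).
Only a constant amount of auxiliary storage is used; nothing grows with n.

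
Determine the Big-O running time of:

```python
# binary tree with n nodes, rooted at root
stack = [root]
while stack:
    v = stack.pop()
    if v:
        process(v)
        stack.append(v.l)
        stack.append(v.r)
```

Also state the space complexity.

Time complexity: O(n).
Space complexity: O(n).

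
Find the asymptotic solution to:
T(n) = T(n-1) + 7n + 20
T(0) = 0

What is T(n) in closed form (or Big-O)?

Dominant term in sum is 7*sum(i, i=1..n) = 7*n*(n+1)/2 = O(n^2).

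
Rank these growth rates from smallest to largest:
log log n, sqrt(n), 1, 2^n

Ordered by growth rate: 1 < log log n < sqrt(n) < 2^n.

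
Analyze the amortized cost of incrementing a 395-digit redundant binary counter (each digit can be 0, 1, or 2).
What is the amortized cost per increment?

A redundant counter on 395 digits allows digit values 0, 1, 2. Increment adds 1 to the least significant digit and carries any 2 to a 0 plus +1 on the next digit. With potential Phi = (number of 2-digits), each increment does O(1) actual work plus a chain of carries, each of which decreases Phi by 1. Amortized O(1).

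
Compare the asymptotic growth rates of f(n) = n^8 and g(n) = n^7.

f(n) = n^8 grows faster: n^8/n^7 = n^1 -> infinity.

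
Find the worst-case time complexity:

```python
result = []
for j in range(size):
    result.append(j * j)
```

Time complexity: O(n).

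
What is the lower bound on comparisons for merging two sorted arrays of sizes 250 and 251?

Adversary argument: with sizes 250 and 251 (differing by at most 1), interleave the two arrays so that every consecutive pair in the output comes from different inputs. Then each of the 500 adjacent output pairs must be directly compared, or the algorithm cannot determine their relative order. So 500 comparisons are necessary; standard merge achieves this.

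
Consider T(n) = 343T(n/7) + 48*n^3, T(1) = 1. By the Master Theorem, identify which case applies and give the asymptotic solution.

a=343, b=7, f(n)=48*n^3.
log_7(343) = 3, so n^(log_b(a)) = n^3.
f(n) = Theta(n^3), so Case 2 applies.
T(n) = Theta(n^3 log n).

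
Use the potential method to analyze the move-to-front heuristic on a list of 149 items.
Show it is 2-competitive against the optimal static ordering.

Let Phi = number of inversions between the MTF list and the optimal static list (0 <= Phi <= C(149,2)). Accessing an element at MTF position k and optimal position j: the move-to-front destroys all k-1 inversions in front of it that are not in front in optimal (>= k-j of them) and creates at most j-1 new ones. Amortized cost <= k + (j-1) - (k-j) = 2j - 1 <= 2 * optimal cost.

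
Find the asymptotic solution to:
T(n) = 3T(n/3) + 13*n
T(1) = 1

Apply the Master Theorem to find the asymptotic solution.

a=3, b=3, f(n)=13*n. log_3(3) = 1. Case 2: T(n) = O(n log n).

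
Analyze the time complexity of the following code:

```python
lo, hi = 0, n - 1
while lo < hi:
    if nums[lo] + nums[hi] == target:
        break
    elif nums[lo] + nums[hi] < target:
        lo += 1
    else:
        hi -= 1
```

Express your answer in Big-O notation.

Time complexity: O(n).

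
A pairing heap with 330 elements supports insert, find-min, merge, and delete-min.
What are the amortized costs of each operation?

Pairing heaps are self-adjusting heap-ordered trees. Insert and merge link two roots: O(1). Find-min reads the root: O(1). Delete-min removes the root, then pairs children in two passes; amortized cost is O(log 330) = O(log n).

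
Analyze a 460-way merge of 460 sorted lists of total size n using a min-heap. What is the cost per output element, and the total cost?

Maintain a min-heap of size 460 holding the current head of each list. Each output step does one extract-min (O(log 460)) and one insert of that list's next element (O(log 460)). Each of the n elements passes through the heap exactly once, so the total cost is O(n log 460), i.e. O(log 460) per output element.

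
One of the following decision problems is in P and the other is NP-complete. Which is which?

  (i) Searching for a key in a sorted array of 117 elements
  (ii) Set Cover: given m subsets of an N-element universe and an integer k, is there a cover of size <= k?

(i) is P: binary search runs in O(log n).
(ii) is NP-complete: one of Karp's 21 NP-complete problems (with k part of the input).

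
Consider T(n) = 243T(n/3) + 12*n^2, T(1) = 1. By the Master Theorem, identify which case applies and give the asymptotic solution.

a=243, b=3, f(n)=12*n^2.
log_3(243) = 5 > 2.
Since f(n) = O(n^2) is polynomially smaller than n^5, Case 1 applies.
T(n) = Theta(n^5).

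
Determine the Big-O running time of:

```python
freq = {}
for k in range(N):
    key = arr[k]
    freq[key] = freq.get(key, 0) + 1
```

Time complexity: O(n).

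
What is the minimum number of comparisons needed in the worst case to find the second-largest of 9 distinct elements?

Lower bound: finding the max needs 9-1 comparisons. By the adversary weight-doubling argument, the max must personally win >= ceil(log_2(9)) = 4 comparisons; the 2nd-largest is among those 4 losers, needing 4-1 more comparisons. Total >= 9-1 + 4-1 = 11. A balanced knockout tournament achieves this.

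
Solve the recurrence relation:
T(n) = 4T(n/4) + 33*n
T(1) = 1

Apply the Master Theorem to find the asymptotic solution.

a=4, b=4, f(n)=33*n. log_4(4) = 1. Case 2: T(n) = O(n log n).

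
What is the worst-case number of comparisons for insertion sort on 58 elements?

Insertion sort on reverse-sorted input: 1 + 2 + ... + (58-1) = 1653 comparisons.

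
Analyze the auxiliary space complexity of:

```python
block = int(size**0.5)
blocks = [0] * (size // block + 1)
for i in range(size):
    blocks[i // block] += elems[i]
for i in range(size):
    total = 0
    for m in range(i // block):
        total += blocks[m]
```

Space complexity: O(sqrt(n)).
Storage scales with sqrt(n).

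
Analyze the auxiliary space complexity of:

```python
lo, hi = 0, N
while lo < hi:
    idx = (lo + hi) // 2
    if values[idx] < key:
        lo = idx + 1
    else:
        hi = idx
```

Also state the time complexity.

Space complexity: O(1).
Only a constant amount of auxiliary storage is used; nothing grows with n.
Time complexity: O(log n).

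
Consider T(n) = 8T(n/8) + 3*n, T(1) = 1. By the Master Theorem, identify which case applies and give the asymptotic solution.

a=8, b=8, f(n)=3*n.
log_8(8) = 1, so n^(log_b(a)) = n.
f(n) = Theta(n), so Case 2 applies.
T(n) = Theta(n log n).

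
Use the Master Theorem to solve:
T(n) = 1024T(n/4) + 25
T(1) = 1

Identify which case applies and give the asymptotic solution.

a=1024, b=4, f(n)=25.
log_4(1024) = 5 > 0.
Since f(n) = O(n^0) is polynomially smaller than n^5, Case 1 applies.
T(n) = Theta(n^5).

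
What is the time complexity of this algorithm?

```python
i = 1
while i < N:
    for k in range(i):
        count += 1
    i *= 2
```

Time complexity: O(n).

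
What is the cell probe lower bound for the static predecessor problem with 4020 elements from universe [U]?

The Patrascu-Thorup lower bound shows any data structure on n = 4020 elements using O(n * polylog(n)) space requires Omega(log log U) query time. van Emde Boas trees achieve O(log log U) with O(U) space.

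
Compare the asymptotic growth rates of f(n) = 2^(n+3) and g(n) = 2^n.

f(n) = 2^(n+3) and g(n) = 2^n are Theta of each other: 2^(n+3) = 2^3 * 2^n = Theta(2^n).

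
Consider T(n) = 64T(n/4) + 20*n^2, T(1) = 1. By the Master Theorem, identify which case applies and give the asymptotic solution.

a=64, b=4, f(n)=20*n^2.
log_4(64) = 3 > 2.
Since f(n) = O(n^2) is polynomially smaller than n^3, Case 1 applies.
T(n) = Theta(n^3).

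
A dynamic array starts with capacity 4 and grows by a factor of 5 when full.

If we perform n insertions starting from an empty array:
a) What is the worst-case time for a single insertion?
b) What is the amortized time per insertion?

(a) Worst-case single insertion: O(n) -- when the array is full at capacity c, the resize copies all c elements, and c can be Theta(n).
(b) Resizes happen at sizes 4, 20, 100, ... Total copy cost for n insertions: 4 + 20 + ... = O(n) (geometric series with ratio 1/5). Amortized cost per insertion: O(n)/n = O(1).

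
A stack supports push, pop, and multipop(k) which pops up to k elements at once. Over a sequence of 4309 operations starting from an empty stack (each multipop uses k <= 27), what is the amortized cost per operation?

Each element is pushed exactly once and popped at most once (whether by pop or as part of a multipop). So the total number of individual pops over the whole sequence is at most the number of pushes, which is at most 4309. Total work <= 2 * 4309, hence O(1) amortized per operation.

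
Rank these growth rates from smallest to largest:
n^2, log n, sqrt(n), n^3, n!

Ordered by growth rate: log n < sqrt(n) < n^2 < n^3 < n!.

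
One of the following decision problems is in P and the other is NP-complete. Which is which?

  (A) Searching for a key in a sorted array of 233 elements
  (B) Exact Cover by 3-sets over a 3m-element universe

(A) is P: binary search runs in O(log n).
(B) is NP-complete: one of Karp's 21 NP-complete problems.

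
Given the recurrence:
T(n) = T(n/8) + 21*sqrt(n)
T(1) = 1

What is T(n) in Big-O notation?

Each level contributes sqrt(n/8^k). Geometric series with ratio 1/sqrt(8) < 1 sums to O(sqrt(n)).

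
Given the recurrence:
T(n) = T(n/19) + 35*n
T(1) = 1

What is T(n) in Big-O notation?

Geometric series: 35*n*(1 + 1/19 + 1/19^2 + ...) = O(n). T(n) = O(n).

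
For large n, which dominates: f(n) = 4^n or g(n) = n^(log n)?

f(n) = 4^n grows faster: take logs: log(n^(log n)) = (log n)^2, log(4^n) = n log 4; n dominates (log n)^2.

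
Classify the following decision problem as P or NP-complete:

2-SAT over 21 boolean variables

This problem is in P: 2-SAT is solvable in linear time via implication-graph SCCs.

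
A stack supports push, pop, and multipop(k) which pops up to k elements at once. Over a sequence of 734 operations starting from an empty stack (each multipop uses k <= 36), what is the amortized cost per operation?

Each element is pushed exactly once and popped at most once (whether by pop or as part of a multipop). So the total number of individual pops over the whole sequence is at most the number of pushes, which is at most 734. Total work <= 2 * 734, hence O(1) amortized per operation.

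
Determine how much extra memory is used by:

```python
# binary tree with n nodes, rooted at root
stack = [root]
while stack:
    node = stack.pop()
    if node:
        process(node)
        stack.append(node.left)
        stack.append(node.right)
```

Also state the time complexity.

Space complexity: O(n).
Auxiliary storage grows linearly with the input size n in the worst case.
Time complexity: O(n).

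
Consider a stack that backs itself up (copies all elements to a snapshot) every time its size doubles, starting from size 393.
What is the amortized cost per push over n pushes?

Backups occur at sizes 393, 786, 1572, ..., copying 393 + 786 + 1572 + ... <= 2n elements total (geometric series). Spread over n pushes, the amortized backup cost is O(1) per push.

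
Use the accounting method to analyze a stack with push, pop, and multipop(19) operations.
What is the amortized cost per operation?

Assign 2 credits per push (1 for the push, 1 saved for a future pop). Each pop or element popped by multipop(19) uses 1 saved credit. Total credits never go negative, so amortized cost is O(1).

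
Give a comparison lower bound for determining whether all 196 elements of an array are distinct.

In the algebraic decision-tree model, the YES region for element distinctness on 196 elements has 196! connected components (one per ordering). Ben-Or's theorem then gives a lower bound of Omega(log(n!)) = Omega(n log n).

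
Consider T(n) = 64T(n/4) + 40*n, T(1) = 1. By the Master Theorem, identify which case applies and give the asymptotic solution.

a=64, b=4, f(n)=40*n.
log_4(64) = 3 > 1.
Since f(n) = O(n^1) is polynomially smaller than n^3, Case 1 applies.
T(n) = Theta(n^3).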